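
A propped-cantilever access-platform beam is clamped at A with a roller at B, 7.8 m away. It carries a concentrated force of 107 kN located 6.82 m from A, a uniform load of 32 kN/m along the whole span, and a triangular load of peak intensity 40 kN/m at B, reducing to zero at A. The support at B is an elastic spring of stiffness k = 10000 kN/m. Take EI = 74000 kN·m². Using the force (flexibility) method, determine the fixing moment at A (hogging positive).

Release the roller at B. Primary structure: cantilever fixed at A.
Downward deflection at the released point B due to the loads:
  point load 107 at a = 6.82: Pa²(3L − a)/(6EI) = 13753/EI
  UDL 32: wL⁴/(8EI) = 14806/EI
  triangular load, peak 40 at the free end: 11w₀L⁴/(120EI) = 13572/EI
  δ_0 = 42131/EI
Tip deflection under a unit load at B: L³/(3EI) = 158.2/EI.
With EI = 74000 kN·m²: δ_0 = 0.56934 m and δ_{BB} = 0.002138 m/kN.
Compatibility — the spring shortens by R_B/k under the reaction it provides: δ_0 − R_B·δ_{BB} = R_B/k. With 1/k = 0.0001 m/kN, R_B = δ_0 / (δ_{BB} + 1/k) = 0.56934 / (0.002138 + 0.0001) = 254.4 kN.
Moment equilibrium about A: M_A = Σ(load moments about A) − R_B·L = 2514 − 254.4×7.8 = 529.8 kN·m.

M_A = 529.8 kN·m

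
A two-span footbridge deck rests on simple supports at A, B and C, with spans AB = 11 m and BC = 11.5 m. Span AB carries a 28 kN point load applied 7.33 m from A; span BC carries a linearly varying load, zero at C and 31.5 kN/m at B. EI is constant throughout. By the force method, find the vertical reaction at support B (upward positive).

R_B = 169.6 kN

Release continuity at B by inserting a hinge; the redundant is the internal moment M_B. The primary structure is two simply-supported spans AB and BC.
Rotations at B on the released spans (each span's end-slope, ×1/EI):
  span AB: point load 28 at a = 7.33: Pab(L + a)/(6LEI) = 209.2/EI
  span BC: triangular load, peak 31.5: w₀L³/(45EI) = 1065/EI
  relative rotation θ_0 = (209.2 + 1065)/EI = 1274/EI
A unit hogging moment at B produces rotation L₁/(3EI) + L₂/(3EI) = 7.5/EI.
Compatibility: M_B·(L₁+L₂)/(3EI) = θ_0, giving M_B = 169.8 kN·m (hogging).
Span AB, ΣM about A with M_B applied at B: R_B^{AB}·11 = 205.2 + 169.8, so R_B^{AB} = 34.1 kN and R_A = 28 − 34.1 = -6.098 kN.
Span BC, ΣM about C: R_B^{BC}·11.5 = 1389 + 169.8, so R_B^{BC} = 135.5 kN and R_C = 181.1 − 135.5 = 45.61 kN.
R_B = 34.1 + 135.5 = 169.6 kN.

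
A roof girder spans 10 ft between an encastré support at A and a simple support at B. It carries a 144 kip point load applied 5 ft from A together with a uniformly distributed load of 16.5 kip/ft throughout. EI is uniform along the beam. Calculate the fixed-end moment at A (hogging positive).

M_A = 476.2 kip·ft

Choose R_B as the redundant. The primary structure is the cantilever fixed at A.
Downward deflection at the released point B due to the loads:
  point load 144 at a = 5: Pa²(3L − a)/(6EI) = 15000/EI
  UDL 16.5: wL⁴/(8EI) = 20625/EI
  δ_0 = 35625/EI
Tip deflection under a unit load at B: L³/(3EI) = 333.3/EI.
The prop prevents deflection at B: R_B = δ_0/δ_{BB} = 35625/333.3 = 106.9 kip.
Moment equilibrium about A: M_A = Σ(load moments about A) − R_B·L = 1545 − 106.9×10 = 476.2 kip·ft.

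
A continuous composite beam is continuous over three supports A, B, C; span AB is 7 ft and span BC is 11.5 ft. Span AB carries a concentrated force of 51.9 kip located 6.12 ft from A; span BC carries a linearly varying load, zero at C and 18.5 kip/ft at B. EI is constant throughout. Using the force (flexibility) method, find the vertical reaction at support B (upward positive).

Insert a hinge at B; M_B is the redundant, and each span becomes simply supported.
Rotations at B on the released spans (each span's end-slope, ×1/EI):
  span AB: point load 51.9 at a = 6.12: Pab(L + a)/(6LEI) = 87.31/EI
  span BC: triangular load, peak 18.5: w₀L³/(45EI) = 625.2/EI
  relative rotation θ_0 = (87.31 + 625.2)/EI = 712.6/EI
A unit hogging moment at B produces rotation L₁/(3EI) + L₂/(3EI) = 6.167/EI.
Compatibility: M_B·(L₁+L₂)/(3EI) = θ_0, giving M_B = 115.6 kip·ft (hogging).
Span AB, ΣM about A with M_B applied at B: R_B^{AB}·7 = 317.6 + 115.6, so R_B^{AB} = 61.88 kip and R_A = 51.9 − 61.88 = -9.983 kip.
Span BC, ΣM about C: R_B^{BC}·11.5 = 815.5 + 115.6, so R_B^{BC} = 80.96 kip and R_C = 106.4 − 80.96 = 25.41 kip.
R_B = 61.88 + 80.96 = 142.8 kip.

R_B = 142.8 kip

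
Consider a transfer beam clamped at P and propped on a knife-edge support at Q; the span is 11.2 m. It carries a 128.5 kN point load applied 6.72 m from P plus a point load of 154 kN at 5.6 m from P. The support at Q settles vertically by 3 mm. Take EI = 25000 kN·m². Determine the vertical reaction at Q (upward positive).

R_Q = 103.5 kN

Release the roller at Q. Primary structure: cantilever fixed at P.
Primary-structure tip deflection at Q by superposition:
  point load 128.5 at a = 6.72: Pa²(3L − a)/(6EI) = 25997/EI
  point load 154 at a = 5.6: Pa²(3L − a)/(6EI) = 22537/EI
  δ_0 = 48534/EI
Flexibility coefficient — unit upward force at Q: δ_{QQ} = L³/(3EI) = 468.3/EI.
With EI = 25000 kN·m²: δ_0 = 1.9414 m and δ_{QQ} = 0.018732 m/kN.
Compatibility — the beam at Q must follow the support down by 0.003 m: δ_0 − R_Q·δ_{QQ} = 0.003, so R_Q = (1.9414 − 0.003)/0.018732 = 103.5 kN.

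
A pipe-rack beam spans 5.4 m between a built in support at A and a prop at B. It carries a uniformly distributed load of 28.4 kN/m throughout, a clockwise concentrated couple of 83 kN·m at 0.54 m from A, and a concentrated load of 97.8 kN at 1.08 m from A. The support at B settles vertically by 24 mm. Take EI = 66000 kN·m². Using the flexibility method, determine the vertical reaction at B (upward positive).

R_B = 37.19 kN

Choose R_B as the redundant. The primary structure is the cantilever fixed at A.
Downward deflection at the released point B due to the loads:
  UDL 28.4: wL⁴/(8EI) = 3019/EI
  clockwise couple 83 at a = 0.54: M₀a(2L − a)/(2EI) = 229.9/EI
  point load 97.8 at a = 1.08: Pa²(3L − a)/(6EI) = 287.5/EI
  δ_0 = 3536/EI
Flexibility coefficient — unit upward force at B: δ_{BB} = L³/(3EI) = 52.49/EI.
With EI = 66000 kN·m²: δ_0 = 0.053575 m and δ_{BB} = 0.000795 m/kN.
Compatibility — the beam at B must follow the support down by 0.024 m: δ_0 − R_B·δ_{BB} = 0.024, so R_B = (0.053575 − 0.024)/0.000795 = 37.19 kN.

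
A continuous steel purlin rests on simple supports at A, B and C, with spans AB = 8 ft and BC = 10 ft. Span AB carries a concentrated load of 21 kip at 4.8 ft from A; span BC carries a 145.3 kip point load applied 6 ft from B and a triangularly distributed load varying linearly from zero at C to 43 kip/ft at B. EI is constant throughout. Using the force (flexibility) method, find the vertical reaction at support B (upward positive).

Take M_B as the redundant. Released structure: two simple spans AB and BC with a hinge at B.
Discontinuity in slope at B on the released structure — sum the simple-span end rotations:
  span AB: point load 21 at a = 4.8: Pab(L + a)/(6LEI) = 86.02/EI
  span BC: point load 145.3 at a = 6: Pab(L + b)/(6LEI) = 813.7/EI
  span BC: triangular load, peak 43: w₀L³/(45EI) = 955.6/EI
  relative rotation θ_0 = (86.02 + 1769)/EI = 1855/EI
A unit hogging moment at B produces rotation L₁/(3EI) + L₂/(3EI) = 6/EI.
Slope continuity at B: θ_0 = M_B·6/EI, so M_B = 1855/6 = 309.2 kip·ft (hogging).
Span AB, ΣM about A with M_B applied at B: R_B^{AB}·8 = 100.8 + 309.2, so R_B^{AB} = 51.25 kip and R_A = 21 − 51.25 = -30.25 kip.
Span BC, ΣM about C: R_B^{BC}·10 = 2015 + 309.2, so R_B^{BC} = 232.4 kip and R_C = 360.3 − 232.4 = 127.9 kip.
R_B = 51.25 + 232.4 = 283.6 kip.

R_B = 283.6 kip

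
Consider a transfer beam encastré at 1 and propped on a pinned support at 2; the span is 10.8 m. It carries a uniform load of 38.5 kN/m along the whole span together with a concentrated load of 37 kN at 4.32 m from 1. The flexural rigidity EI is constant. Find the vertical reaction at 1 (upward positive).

R_1 = 289.2 kN

Remove the prop at 2; the released (primary) structure is a cantilever built in at 1.
Downward deflection at the released point 2 due to the loads:
  UDL 38.5: wL⁴/(8EI) = 65474/EI
  point load 37 at a = 4.32: Pa²(3L − a)/(6EI) = 3232/EI
  δ_0 = 68705/EI
Flexibility coefficient — unit upward force at 2: δ_{22} = L³/(3EI) = 419.9/EI.
The prop prevents deflection at 2: R_2 = δ_0/δ_{22} = 68705/419.9 = 163.6 kN.
Vertical equilibrium: R_1 = ΣP − R_2 = 452.8 − 163.6 = 289.2 kN.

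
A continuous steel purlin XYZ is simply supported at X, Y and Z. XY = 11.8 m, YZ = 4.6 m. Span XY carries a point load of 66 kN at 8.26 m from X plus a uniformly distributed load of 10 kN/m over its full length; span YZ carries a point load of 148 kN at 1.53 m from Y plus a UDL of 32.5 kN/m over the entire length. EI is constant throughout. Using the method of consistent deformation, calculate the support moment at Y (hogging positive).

M_Y = 284.7 kN·m

Release continuity at Y by inserting a hinge; the redundant is the internal moment M_Y. The primary structure is two simply-supported spans XY and YZ.
End slopes at the hinge Y, treating each span as simply supported:
  span XY: point load 66 at a = 8.26: Pab(L + a)/(6LEI) = 546.8/EI
  span XY: UDL 10: wL³/(24EI) = 684.6/EI
  span YZ: point load 148 at a = 1.53: Pab(L + b)/(6LEI) = 193.2/EI
  span YZ: UDL 32.5: wL³/(24EI) = 131.8/EI
  relative rotation θ_0 = (1231 + 325)/EI = 1556/EI
A unit hogging moment at Y produces rotation L₁/(3EI) + L₂/(3EI) = 5.467/EI.
Slope continuity at Y: θ_0 = M_Y·5.467/EI, so M_Y = 1556/5.467 = 284.7 kN·m (hogging).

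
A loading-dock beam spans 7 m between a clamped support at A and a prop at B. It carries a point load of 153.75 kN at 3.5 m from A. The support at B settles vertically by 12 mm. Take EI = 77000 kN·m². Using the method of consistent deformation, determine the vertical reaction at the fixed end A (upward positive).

Remove the prop at B; the released (primary) structure is a cantilever built in at A.
Downward deflection at the released point B due to the loads:
  point load 153.75 at a = 3.5: Pa²(3L − a)/(6EI) = 5493/EI
Flexibility coefficient — unit upward force at B: δ_{BB} = L³/(3EI) = 114.3/EI.
With EI = 77000 kN·m²: δ_0 = 0.071342 m and δ_{BB} = 0.001485 m/kN.
Compatibility — the beam at B must follow the support down by 0.012 m: δ_0 − R_B·δ_{BB} = 0.012, so R_B = (0.071342 − 0.012)/0.001485 = 39.97 kN.
Vertical equilibrium: R_A = ΣP − R_B = 153.8 − 39.97 = 113.8 kN.

R_A = 113.8 kN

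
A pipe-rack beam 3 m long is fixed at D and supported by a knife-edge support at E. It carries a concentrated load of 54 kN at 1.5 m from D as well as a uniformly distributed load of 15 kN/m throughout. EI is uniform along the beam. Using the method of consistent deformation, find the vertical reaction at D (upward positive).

R_D = 65.25 kN

Release the roller at E. Primary structure: cantilever fixed at D.
Primary-structure tip deflection at E by superposition:
  point load 54 at a = 1.5: Pa²(3L − a)/(6EI) = 151.9/EI
  UDL 15: wL⁴/(8EI) = 151.9/EI
  δ_0 = 303.8/EI
Flexibility coefficient — unit upward force at E: δ_{EE} = L³/(3EI) = 9/EI.
The prop prevents deflection at E: R_E = δ_0/δ_{EE} = 303.8/9 = 33.75 kN.
Vertical equilibrium: R_D = ΣP − R_E = 99 − 33.75 = 65.25 kN.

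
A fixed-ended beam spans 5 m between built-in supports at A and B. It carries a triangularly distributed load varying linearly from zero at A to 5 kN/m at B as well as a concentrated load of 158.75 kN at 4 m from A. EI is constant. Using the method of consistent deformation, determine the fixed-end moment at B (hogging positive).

Take the two fixed-end moments M_A, M_B as redundants; the released structure is the simple span AB.
End rotations of the released simple span under the applied load (×1/EI):
  at A: triangular load, peak 5: 7w₀L³/(360EI) = 12.15/EI
  at B: triangular load, peak 5: w₀L³/(45EI) = 13.89/EI
  at A: point load 158.75 at a = 4: Pab(L + b)/(6LEI) = 127/EI
  at B: point load 158.75 at a = 4: Pab(L + a)/(6LEI) = 190.5/EI
  θ_A0 = 139.2/EI,  θ_B0 = 204.4/EI
Flexibility coefficients: a unit moment at one end gives L/(3EI) there and L/(6EI) at the far end, so f₁₁ = f₂₂ = 1.667/EI and f₁₂ = f₂₁ = 0.8333/EI.
Compatibility — zero rotation at each built-in end:
  1.667 M_A + 0.8333 M_B = 139.2
  0.8333 M_A + 1.667 M_B = 204.4
Solving the pair gives M_A = 29.57 kN·m and M_B = 107.8 kN·m (hogging).

M_B = 107.8 kN·m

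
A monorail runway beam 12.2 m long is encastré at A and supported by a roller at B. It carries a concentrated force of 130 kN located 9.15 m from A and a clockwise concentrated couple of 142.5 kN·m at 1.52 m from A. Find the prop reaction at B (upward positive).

Choose R_B as the redundant. The primary structure is the cantilever fixed at A.
Primary-structure tip deflection at B by superposition:
  point load 130 at a = 9.15: Pa²(3L − a)/(6EI) = 49794/EI
  clockwise couple 142.5 at a = 1.52: M₀a(2L − a)/(2EI) = 2478/EI
  δ_0 = 52272/EI
Flexibility coefficient — unit upward force at B: δ_{BB} = L³/(3EI) = 605.3/EI.
The prop prevents deflection at B: R_B = δ_0/δ_{BB} = 52272/605.3 = 86.36 kN.

R_B = 86.36 kN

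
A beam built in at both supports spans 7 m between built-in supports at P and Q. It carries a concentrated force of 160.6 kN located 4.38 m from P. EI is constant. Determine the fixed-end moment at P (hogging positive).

Take the two fixed-end moments M_P, M_Q as redundants; the released structure is the simple span PQ.
Simple-span end rotations at P and Q under the given loads:
  at P: point load 160.6 at a = 4.38: Pab(L + b)/(6LEI) = 422.1/EI
  at Q: point load 160.6 at a = 4.38: Pab(L + a)/(6LEI) = 499.4/EI
  θ_P0 = 422.1/EI,  θ_Q0 = 499.4/EI
Flexibility coefficients: a unit moment at one end gives L/(3EI) there and L/(6EI) at the far end, so f₁₁ = f₂₂ = 2.333/EI and f₁₂ = f₂₁ = 1.167/EI.
Compatibility — zero rotation at each built-in end:
  2.333 M_P + 1.167 M_Q = 422.1
  1.167 M_P + 2.333 M_Q = 499.4
Solving the pair gives M_P = 98.54 kN·m and M_Q = 164.7 kN·m (hogging).

M_P = 98.54 kN·m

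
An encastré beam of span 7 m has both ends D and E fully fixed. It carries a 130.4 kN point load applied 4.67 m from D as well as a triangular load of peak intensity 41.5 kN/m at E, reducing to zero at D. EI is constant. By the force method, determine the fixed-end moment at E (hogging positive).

Take the two fixed-end moments M_D, M_E as redundants; the released structure is the simple span DE.
End rotations of the released simple span under the applied load (×1/EI):
  at D: point load 130.4 at a = 4.67: Pab(L + b)/(6LEI) = 315.2/EI
  at E: point load 130.4 at a = 4.67: Pab(L + a)/(6LEI) = 394.3/EI
  at D: triangular load, peak 41.5: 7w₀L³/(360EI) = 276.8/EI
  at E: triangular load, peak 41.5: w₀L³/(45EI) = 316.3/EI
  θ_D0 = 592/EI,  θ_E0 = 710.6/EI
Flexibility coefficients: a unit moment at one end gives L/(3EI) there and L/(6EI) at the far end, so f₁₁ = f₂₂ = 2.333/EI and f₁₂ = f₂₁ = 1.167/EI.
Compatibility — zero rotation at each built-in end:
  2.333 M_D + 1.167 M_E = 592
  1.167 M_D + 2.333 M_E = 710.6
Solving the pair gives M_D = 135.3 kN·m and M_E = 236.9 kN·m (hogging).

M_E = 236.9 kN·m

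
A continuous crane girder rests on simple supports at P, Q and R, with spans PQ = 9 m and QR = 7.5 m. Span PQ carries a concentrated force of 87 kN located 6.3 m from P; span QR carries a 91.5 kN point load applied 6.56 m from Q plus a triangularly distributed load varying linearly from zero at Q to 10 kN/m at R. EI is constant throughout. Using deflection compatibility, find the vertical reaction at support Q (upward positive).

R_Q = 111.9 kN

Insert a hinge at Q; M_Q is the redundant, and each span becomes simply supported.
End slopes at the hinge Q, treating each span as simply supported:
  span PQ: point load 87 at a = 6.3: Pab(L + a)/(6LEI) = 419.3/EI
  span QR: point load 91.5 at a = 6.56: Pab(L + b)/(6LEI) = 105.8/EI
  span QR: triangular load, peak 10: 7w₀L³/(360EI) = 82.03/EI
  relative rotation θ_0 = (419.3 + 187.9)/EI = 607.2/EI
A unit hogging moment at Q produces rotation L₁/(3EI) + L₂/(3EI) = 5.5/EI.
Slope continuity at Q: θ_0 = M_Q·5.5/EI, so M_Q = 607.2/5.5 = 110.4 kN·m (hogging).
Span PQ, ΣM about P with M_Q applied at Q: R_Q^{PQ}·9 = 548.1 + 110.4, so R_Q^{PQ} = 73.17 kN and R_P = 87 − 73.17 = 13.83 kN.
Span QR, ΣM about R: R_Q^{QR}·7.5 = 179.8 + 110.4, so R_Q^{QR} = 38.69 kN and R_R = 129 − 38.69 = 90.31 kN.
R_Q = 73.17 + 38.69 = 111.9 kN.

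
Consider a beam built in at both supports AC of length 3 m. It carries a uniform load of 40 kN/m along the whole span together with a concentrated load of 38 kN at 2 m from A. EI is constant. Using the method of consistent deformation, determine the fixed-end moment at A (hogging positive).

M_A = 38.44 kN·m

Release both end moments; the primary structure is a simply-supported span AC with redundants M_A and M_C.
On the primary (simply-supported) span, the end slopes from the loading are:
  at A: UDL 40: wL³/(24EI) = 45/EI
  at C: UDL 40: wL³/(24EI) = 45/EI
  at A: point load 38 at a = 2: Pab(L + b)/(6LEI) = 16.89/EI
  at C: point load 38 at a = 2: Pab(L + a)/(6LEI) = 21.11/EI
  θ_A0 = 61.89/EI,  θ_C0 = 66.11/EI
Flexibility coefficients: a unit moment at one end gives L/(3EI) there and L/(6EI) at the far end, so f₁₁ = f₂₂ = 1/EI and f₁₂ = f₂₁ = 0.5/EI.
Compatibility — zero rotation at each built-in end:
  1 M_A + 0.5 M_C = 61.89
  0.5 M_A + 1 M_C = 66.11
Solving the pair gives M_A = 38.44 kN·m and M_C = 46.89 kN·m (hogging).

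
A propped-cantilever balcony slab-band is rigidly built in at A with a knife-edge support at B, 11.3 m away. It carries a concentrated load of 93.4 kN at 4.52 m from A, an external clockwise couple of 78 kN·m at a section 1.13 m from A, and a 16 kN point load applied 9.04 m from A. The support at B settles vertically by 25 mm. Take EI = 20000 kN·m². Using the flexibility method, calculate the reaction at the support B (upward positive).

R_B = 31.62 kN

Release the roller at B. Primary structure: cantilever fixed at A.
Primary-structure tip deflection at B by superposition:
  point load 93.4 at a = 4.52: Pa²(3L − a)/(6EI) = 9344/EI
  clockwise couple 78 at a = 1.13: M₀a(2L − a)/(2EI) = 946.2/EI
  point load 16 at a = 9.04: Pa²(3L − a)/(6EI) = 5418/EI
  δ_0 = 15708/EI
Flexibility coefficient — unit upward force at B: δ_{BB} = L³/(3EI) = 481/EI.
With EI = 20000 kN·m²: δ_0 = 0.78538 m and δ_{BB} = 0.024048 m/kN.
Compatibility — the beam at B must follow the support down by 0.025 m: δ_0 − R_B·δ_{BB} = 0.025, so R_B = (0.78538 − 0.025)/0.024048 = 31.62 kN.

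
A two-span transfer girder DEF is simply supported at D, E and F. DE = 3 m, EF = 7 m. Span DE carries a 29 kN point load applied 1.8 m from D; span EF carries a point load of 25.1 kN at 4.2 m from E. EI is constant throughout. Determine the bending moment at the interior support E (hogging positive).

Take M_E as the redundant. Released structure: two simple spans DE and EF with a hinge at E.
Discontinuity in slope at E on the released structure — sum the simple-span end rotations:
  span DE: point load 29 at a = 1.8: Pab(L + a)/(6LEI) = 16.7/EI
  span EF: point load 25.1 at a = 4.2: Pab(L + b)/(6LEI) = 68.87/EI
  relative rotation θ_0 = (16.7 + 68.87)/EI = 85.58/EI
A unit hogging moment at E produces rotation L₁/(3EI) + L₂/(3EI) = 3.333/EI.
Slope continuity at E: θ_0 = M_E·3.333/EI, so M_E = 85.58/3.333 = 25.67 kN·m (hogging).

M_E = 25.67 kN·m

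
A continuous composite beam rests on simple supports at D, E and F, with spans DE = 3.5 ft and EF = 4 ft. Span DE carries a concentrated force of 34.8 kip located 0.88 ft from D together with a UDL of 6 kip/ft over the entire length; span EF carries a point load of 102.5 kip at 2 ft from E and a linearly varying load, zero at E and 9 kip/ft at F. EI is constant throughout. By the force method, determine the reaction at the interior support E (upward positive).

R_E = 106.7 kip

Insert a hinge at E; M_E is the redundant, and each span becomes simply supported.
Discontinuity in slope at E on the released structure — sum the simple-span end rotations:
  span DE: point load 34.8 at a = 0.88: Pab(L + a)/(6LEI) = 16.73/EI
  span DE: UDL 6: wL³/(24EI) = 10.72/EI
  span EF: point load 102.5 at a = 2: Pab(L + b)/(6LEI) = 102.5/EI
  span EF: triangular load, peak 9: 7w₀L³/(360EI) = 11.2/EI
  relative rotation θ_0 = (27.45 + 113.7)/EI = 141.2/EI
A unit hogging moment at E produces rotation L₁/(3EI) + L₂/(3EI) = 2.5/EI.
Slope continuity at E: θ_0 = M_E·2.5/EI, so M_E = 141.2/2.5 = 56.46 kip·ft (hogging).
Span DE, ΣM about D with M_E applied at E: R_E^{DE}·3.5 = 67.37 + 56.46, so R_E^{DE} = 35.38 kip and R_D = 55.8 − 35.38 = 20.42 kip.
Span EF, ΣM about F: R_E^{EF}·4 = 229 + 56.46, so R_E^{EF} = 71.37 kip and R_F = 120.5 − 71.37 = 49.13 kip.
R_E = 35.38 + 71.37 = 106.7 kip.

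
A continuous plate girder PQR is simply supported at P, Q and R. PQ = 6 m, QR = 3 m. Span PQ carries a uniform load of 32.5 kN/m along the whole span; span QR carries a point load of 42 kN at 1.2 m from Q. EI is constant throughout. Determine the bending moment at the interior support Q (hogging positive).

M_Q = 105.6 kN·m

Take M_Q as the redundant. Released structure: two simple spans PQ and QR with a hinge at Q.
Discontinuity in slope at Q on the released structure — sum the simple-span end rotations:
  span PQ: UDL 32.5: wL³/(24EI) = 292.5/EI
  span QR: point load 42 at a = 1.2: Pab(L + b)/(6LEI) = 24.19/EI
  relative rotation θ_0 = (292.5 + 24.19)/EI = 316.7/EI
A unit hogging moment at Q produces rotation L₁/(3EI) + L₂/(3EI) = 3/EI.
Slope continuity at Q: θ_0 = M_Q·3/EI, so M_Q = 316.7/3 = 105.6 kN·m (hogging).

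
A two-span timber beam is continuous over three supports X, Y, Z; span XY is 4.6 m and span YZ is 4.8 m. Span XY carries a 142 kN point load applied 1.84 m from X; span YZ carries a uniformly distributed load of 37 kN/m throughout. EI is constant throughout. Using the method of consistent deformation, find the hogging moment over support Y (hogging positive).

Release continuity at Y by inserting a hinge; the redundant is the internal moment M_Y. The primary structure is two simply-supported spans XY and YZ.
Discontinuity in slope at Y on the released structure — sum the simple-span end rotations:
  span XY: point load 142 at a = 1.84: Pab(L + a)/(6LEI) = 168.3/EI
  span YZ: UDL 37: wL³/(24EI) = 170.5/EI
  relative rotation θ_0 = (168.3 + 170.5)/EI = 338.8/EI
A unit hogging moment at Y produces rotation L₁/(3EI) + L₂/(3EI) = 3.133/EI.
Compatibility: M_Y·(L₁+L₂)/(3EI) = θ_0, giving M_Y = 108.1 kN·m (hogging).

M_Y = 108.1 kN·m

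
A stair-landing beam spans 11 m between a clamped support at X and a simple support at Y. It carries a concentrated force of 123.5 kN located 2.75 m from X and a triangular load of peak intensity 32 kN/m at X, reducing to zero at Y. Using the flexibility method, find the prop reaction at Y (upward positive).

R_Y = 45.81 kN

Release the roller at Y. Primary structure: cantilever fixed at X.
Deflection at Y on the released cantilever, summing each load's contribution:
  point load 123.5 at a = 2.75: Pa²(3L − a)/(6EI) = 4709/EI
  triangular load, peak 32 at the fixed end: w₀L⁴/(30EI) = 15617/EI
  δ_0 = 20326/EI
Flexibility coefficient — unit upward force at Y: δ_{YY} = L³/(3EI) = 443.7/EI.
Compatibility at Y: δ_0 − R_Y·δ_{YY} = 0, so R_Y = 20326/443.7 = 45.81 kN.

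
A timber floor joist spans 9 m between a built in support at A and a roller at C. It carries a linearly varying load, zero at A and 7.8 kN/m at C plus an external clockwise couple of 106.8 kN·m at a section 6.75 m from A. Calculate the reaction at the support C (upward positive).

Release the roller at C. Primary structure: cantilever fixed at A.
Deflection at C on the released cantilever, summing each load's contribution:
  triangular load, peak 7.8 at the free end: 11w₀L⁴/(120EI) = 4691/EI
  clockwise couple 106.8 at a = 6.75: M₀a(2L − a)/(2EI) = 4055/EI
  δ_0 = 8746/EI
Flexibility coefficient — unit upward force at C: δ_{CC} = L³/(3EI) = 243/EI.
Compatibility at C: δ_0 − R_C·δ_{CC} = 0, so R_C = 8746/243 = 35.99 kN.

R_C = 35.99 kN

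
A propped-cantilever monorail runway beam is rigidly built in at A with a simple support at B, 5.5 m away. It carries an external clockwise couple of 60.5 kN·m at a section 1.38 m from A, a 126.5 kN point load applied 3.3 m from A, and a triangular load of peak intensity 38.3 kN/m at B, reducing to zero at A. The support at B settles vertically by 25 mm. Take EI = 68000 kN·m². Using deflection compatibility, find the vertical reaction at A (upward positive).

R_A = 142.7 kN

Remove the prop at B; the released (primary) structure is a cantilever built in at A.
Deflection at B on the released cantilever, summing each load's contribution:
  clockwise couple 60.5 at a = 1.38: M₀a(2L − a)/(2EI) = 401.6/EI
  point load 126.5 at a = 3.3: Pa²(3L − a)/(6EI) = 3031/EI
  triangular load, peak 38.3 at the free end: 11w₀L⁴/(120EI) = 3213/EI
  δ_0 = 6645/EI
Flexibility coefficient — unit upward force at B: δ_{BB} = L³/(3EI) = 55.46/EI.
With EI = 68000 kN·m²: δ_0 = 0.097719 m and δ_{BB} = 0.000816 m/kN.
Compatibility — the beam at B must follow the support down by 0.025 m: δ_0 − R_B·δ_{BB} = 0.025, so R_B = (0.097719 − 0.025)/0.000816 = 89.16 kN.
Vertical equilibrium: R_A = ΣP − R_B = 231.8 − 89.16 = 142.7 kN.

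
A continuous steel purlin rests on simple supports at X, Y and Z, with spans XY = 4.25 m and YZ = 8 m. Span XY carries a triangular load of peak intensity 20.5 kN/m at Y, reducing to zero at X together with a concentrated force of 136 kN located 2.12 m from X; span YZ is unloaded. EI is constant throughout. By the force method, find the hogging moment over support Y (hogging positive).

M_Y = 46.13 kN·m

Insert a hinge at Y; M_Y is the redundant, and each span becomes simply supported.
End slopes at the hinge Y, treating each span as simply supported:
  span XY: triangular load, peak 20.5: w₀L³/(45EI) = 34.97/EI
  span XY: point load 136 at a = 2.12: Pab(L + a)/(6LEI) = 153.4/EI
  relative rotation θ_0 = (188.4 + 0)/EI = 188.4/EI
A unit hogging moment at Y produces rotation L₁/(3EI) + L₂/(3EI) = 4.083/EI.
Slope continuity at Y: θ_0 = M_Y·4.083/EI, so M_Y = 188.4/4.083 = 46.13 kN·m (hogging).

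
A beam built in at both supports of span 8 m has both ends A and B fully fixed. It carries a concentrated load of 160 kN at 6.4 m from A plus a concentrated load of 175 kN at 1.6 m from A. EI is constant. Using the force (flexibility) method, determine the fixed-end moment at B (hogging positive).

Release both end moments; the primary structure is a simply-supported span AB with redundants M_A and M_B.
Simple-span end rotations at A and B under the given loads:
  at A: point load 160 at a = 6.4: Pab(L + b)/(6LEI) = 327.7/EI
  at B: point load 160 at a = 6.4: Pab(L + a)/(6LEI) = 491.5/EI
  at A: point load 175 at a = 1.6: Pab(L + b)/(6LEI) = 537.6/EI
  at B: point load 175 at a = 1.6: Pab(L + a)/(6LEI) = 358.4/EI
  θ_A0 = 865.3/EI,  θ_B0 = 849.9/EI
Flexibility coefficients: a unit moment at one end gives L/(3EI) there and L/(6EI) at the far end, so f₁₁ = f₂₂ = 2.667/EI and f₁₂ = f₂₁ = 1.333/EI.
Compatibility — zero rotation at each built-in end:
  2.667 M_A + 1.333 M_B = 865.3
  1.333 M_A + 2.667 M_B = 849.9
Solving the pair gives M_A = 220.2 kN·m and M_B = 208.6 kN·m (hogging).

M_B = 208.6 kN·m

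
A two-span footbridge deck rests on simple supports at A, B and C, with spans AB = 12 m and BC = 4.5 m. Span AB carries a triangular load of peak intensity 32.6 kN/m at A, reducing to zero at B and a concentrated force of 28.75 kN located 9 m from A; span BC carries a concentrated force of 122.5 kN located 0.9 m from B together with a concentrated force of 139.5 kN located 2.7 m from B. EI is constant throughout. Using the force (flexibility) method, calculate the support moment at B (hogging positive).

Insert a hinge at B; M_B is the redundant, and each span becomes simply supported.
End slopes at the hinge B, treating each span as simply supported:
  span AB: triangular load, peak 32.6: 7w₀L³/(360EI) = 1095/EI
  span AB: point load 28.75 at a = 9: Pab(L + a)/(6LEI) = 226.4/EI
  span BC: point load 122.5 at a = 0.9: Pab(L + b)/(6LEI) = 119.1/EI
  span BC: point load 139.5 at a = 2.7: Pab(L + b)/(6LEI) = 158.2/EI
  relative rotation θ_0 = (1322 + 277.3)/EI = 1599/EI
A unit hogging moment at B produces rotation L₁/(3EI) + L₂/(3EI) = 5.5/EI.
Slope continuity at B: θ_0 = M_B·5.5/EI, so M_B = 1599/5.5 = 290.7 kN·m (hogging).

M_B = 290.7 kN·m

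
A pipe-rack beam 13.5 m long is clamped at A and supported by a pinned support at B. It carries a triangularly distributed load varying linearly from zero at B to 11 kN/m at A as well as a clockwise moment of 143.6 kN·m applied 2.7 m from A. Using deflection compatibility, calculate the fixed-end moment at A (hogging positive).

Release the roller at B. Primary structure: cantilever fixed at A.
Deflection at B on the released cantilever, summing each load's contribution:
  triangular load, peak 11 at the fixed end: w₀L⁴/(30EI) = 12179/EI
  clockwise couple 143.6 at a = 2.7: M₀a(2L − a)/(2EI) = 4711/EI
  δ_0 = 16890/EI
Tip deflection under a unit load at B: L³/(3EI) = 820.1/EI.
The prop prevents deflection at B: R_B = δ_0/δ_{BB} = 16890/820.1 = 20.59 kN.
Moment equilibrium about A: M_A = Σ(load moments about A) − R_B·L = 477.7 − 20.59×13.5 = 199.7 kN·m.

M_A = 199.7 kN·m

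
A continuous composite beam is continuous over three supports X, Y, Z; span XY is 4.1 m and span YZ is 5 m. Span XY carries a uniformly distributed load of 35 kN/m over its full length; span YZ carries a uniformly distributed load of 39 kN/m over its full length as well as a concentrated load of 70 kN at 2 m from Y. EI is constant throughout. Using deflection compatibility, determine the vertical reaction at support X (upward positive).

R_X = 38.33 kN

Release continuity at Y by inserting a hinge; the redundant is the internal moment M_Y. The primary structure is two simply-supported spans XY and YZ.
Discontinuity in slope at Y on the released structure — sum the simple-span end rotations:
  span XY: UDL 35: wL³/(24EI) = 100.5/EI
  span YZ: UDL 39: wL³/(24EI) = 203.1/EI
  span YZ: point load 70 at a = 2: Pab(L + b)/(6LEI) = 112/EI
  relative rotation θ_0 = (100.5 + 315.1)/EI = 415.6/EI
A unit hogging moment at Y produces rotation L₁/(3EI) + L₂/(3EI) = 3.033/EI.
Slope continuity at Y: θ_0 = M_Y·3.033/EI, so M_Y = 415.6/3.033 = 137 kN·m (hogging).
Span XY, ΣM about X with M_Y applied at Y: R_Y^{XY}·4.1 = 294.2 + 137, so R_Y^{XY} = 105.2 kN and R_X = 143.5 − 105.2 = 38.33 kN.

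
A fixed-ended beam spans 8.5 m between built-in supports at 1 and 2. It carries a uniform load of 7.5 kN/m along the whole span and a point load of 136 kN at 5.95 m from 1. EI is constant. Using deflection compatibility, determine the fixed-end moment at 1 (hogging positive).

Release both end moments; the primary structure is a simply-supported span 12 with redundants M_1 and M_2.
Simple-span end rotations at 1 and 2 under the given loads:
  at 1: UDL 7.5: wL³/(24EI) = 191.9/EI
  at 2: UDL 7.5: wL³/(24EI) = 191.9/EI
  at 1: point load 136 at a = 5.95: Pab(L + b)/(6LEI) = 447.1/EI
  at 2: point load 136 at a = 5.95: Pab(L + a)/(6LEI) = 584.6/EI
  θ_10 = 639/EI,  θ_20 = 776.6/EI
Flexibility coefficients: a unit moment at one end gives L/(3EI) there and L/(6EI) at the far end, so f₁₁ = f₂₂ = 2.833/EI and f₁₂ = f₂₁ = 1.417/EI.
Compatibility — zero rotation at each built-in end:
  2.833 M_1 + 1.417 M_2 = 639
  1.417 M_1 + 2.833 M_2 = 776.6
Solving the pair gives M_1 = 118 kN·m and M_2 = 215.1 kN·m (hogging).

M_1 = 118 kN·m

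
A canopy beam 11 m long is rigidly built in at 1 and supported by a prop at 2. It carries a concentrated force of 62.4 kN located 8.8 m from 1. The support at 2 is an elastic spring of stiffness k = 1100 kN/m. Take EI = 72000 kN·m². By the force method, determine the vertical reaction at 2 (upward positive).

R_2 = 38.28 kN

Choose R_2 as the redundant. The primary structure is the cantilever fixed at 1.
Downward deflection at the released point 2 due to the loads:
  point load 62.4 at a = 8.8: Pa²(3L − a)/(6EI) = 19490/EI
Tip deflection under a unit load at 2: L³/(3EI) = 443.7/EI.
With EI = 72000 kN·m²: δ_0 = 0.2707 m and δ_{22} = 0.006162 m/kN.
Compatibility — the spring shortens by R_2/k under the reaction it provides: δ_0 − R_2·δ_{22} = R_2/k. With 1/k = 0.000909 m/kN, R_2 = δ_0 / (δ_{22} + 1/k) = 0.2707 / (0.006162 + 0.000909) = 38.28 kN.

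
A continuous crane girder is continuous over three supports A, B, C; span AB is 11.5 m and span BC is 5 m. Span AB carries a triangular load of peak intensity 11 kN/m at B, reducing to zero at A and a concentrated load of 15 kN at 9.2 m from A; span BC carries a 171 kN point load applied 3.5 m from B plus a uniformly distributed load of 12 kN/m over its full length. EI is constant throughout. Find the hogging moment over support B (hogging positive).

Insert a hinge at B; M_B is the redundant, and each span becomes simply supported.
Rotations at B on the released spans (each span's end-slope, ×1/EI):
  span AB: triangular load, peak 11: w₀L³/(45EI) = 371.8/EI
  span AB: point load 15 at a = 9.2: Pab(L + a)/(6LEI) = 95.22/EI
  span BC: point load 171 at a = 3.5: Pab(L + b)/(6LEI) = 194.5/EI
  span BC: UDL 12: wL³/(24EI) = 62.5/EI
  relative rotation θ_0 = (467 + 257)/EI = 724/EI
A unit hogging moment at B produces rotation L₁/(3EI) + L₂/(3EI) = 5.5/EI.
Slope continuity at B: θ_0 = M_B·5.5/EI, so M_B = 724/5.5 = 131.6 kN·m (hogging).

M_B = 131.6 kN·m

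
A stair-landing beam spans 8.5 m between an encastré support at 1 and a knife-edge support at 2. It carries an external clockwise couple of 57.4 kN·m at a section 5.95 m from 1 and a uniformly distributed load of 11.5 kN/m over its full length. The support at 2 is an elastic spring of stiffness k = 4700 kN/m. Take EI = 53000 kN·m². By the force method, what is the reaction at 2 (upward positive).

Choose R_2 as the redundant. The primary structure is the cantilever fixed at 1.
Free-end deflection of the primary structure under the applied loading (downward +):
  clockwise couple 57.4 at a = 5.95: M₀a(2L − a)/(2EI) = 1887/EI
  UDL 11.5: wL⁴/(8EI) = 7504/EI
  δ_0 = 9391/EI
Flexibility coefficient — unit upward force at 2: δ_{22} = L³/(3EI) = 204.7/EI.
With EI = 53000 kN·m²: δ_0 = 0.17718 m and δ_{22} = 0.003862 m/kN.
Compatibility — the spring shortens by R_2/k under the reaction it provides: δ_0 − R_2·δ_{22} = R_2/k. With 1/k = 0.000213 m/kN, R_2 = δ_0 / (δ_{22} + 1/k) = 0.17718 / (0.003862 + 0.000213) = 43.48 kN.

R_2 = 43.48 kN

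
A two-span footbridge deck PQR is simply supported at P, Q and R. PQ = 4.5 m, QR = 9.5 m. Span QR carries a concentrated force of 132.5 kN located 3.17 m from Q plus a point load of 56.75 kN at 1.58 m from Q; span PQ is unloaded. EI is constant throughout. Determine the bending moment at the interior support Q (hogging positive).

Insert a hinge at Q; M_Q is the redundant, and each span becomes simply supported.
Rotations at Q on the released spans (each span's end-slope, ×1/EI):
  span QR: point load 132.5 at a = 3.17: Pab(L + b)/(6LEI) = 738.4/EI
  span QR: point load 56.75 at a = 1.58: Pab(L + b)/(6LEI) = 217/EI
  relative rotation θ_0 = (0 + 955.4)/EI = 955.4/EI
A unit hogging moment at Q produces rotation L₁/(3EI) + L₂/(3EI) = 4.667/EI.
Slope continuity at Q: θ_0 = M_Q·4.667/EI, so M_Q = 955.4/4.667 = 204.7 kN·m (hogging).

M_Q = 204.7 kN·m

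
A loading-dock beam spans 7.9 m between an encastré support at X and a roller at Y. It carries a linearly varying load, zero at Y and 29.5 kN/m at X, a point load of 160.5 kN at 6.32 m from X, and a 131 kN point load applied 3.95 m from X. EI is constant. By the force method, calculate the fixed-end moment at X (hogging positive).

M_X = 438.5 kN·m

Release the roller at Y. Primary structure: cantilever fixed at X.
Free-end deflection of the primary structure under the applied loading (downward +):
  triangular load, peak 29.5 at the fixed end: w₀L⁴/(30EI) = 3830/EI
  point load 160.5 at a = 6.32: Pa²(3L − a)/(6EI) = 18570/EI
  point load 131 at a = 3.95: Pa²(3L − a)/(6EI) = 6728/EI
  δ_0 = 29128/EI
Tip deflection under a unit load at Y: L³/(3EI) = 164.3/EI.
Compatibility at Y: δ_0 − R_Y·δ_{YY} = 0, so R_Y = 29128/164.3 = 177.2 kN.
Moment equilibrium about X: M_X = Σ(load moments about X) − R_Y·L = 1839 − 177.2×7.9 = 438.5 kN·m.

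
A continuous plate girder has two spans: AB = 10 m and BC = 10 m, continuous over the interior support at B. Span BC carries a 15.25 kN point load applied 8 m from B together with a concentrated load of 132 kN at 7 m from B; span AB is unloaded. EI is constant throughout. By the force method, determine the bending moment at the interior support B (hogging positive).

M_B = 97.41 kN·m

Insert a hinge at B; M_B is the redundant, and each span becomes simply supported.
End slopes at the hinge B, treating each span as simply supported:
  span BC: point load 15.25 at a = 8: Pab(L + b)/(6LEI) = 48.8/EI
  span BC: point load 132 at a = 7: Pab(L + b)/(6LEI) = 600.6/EI
  relative rotation θ_0 = (0 + 649.4)/EI = 649.4/EI
A unit hogging moment at B produces rotation L₁/(3EI) + L₂/(3EI) = 6.667/EI.
Slope continuity at B: θ_0 = M_B·6.667/EI, so M_B = 649.4/6.667 = 97.41 kN·m (hogging).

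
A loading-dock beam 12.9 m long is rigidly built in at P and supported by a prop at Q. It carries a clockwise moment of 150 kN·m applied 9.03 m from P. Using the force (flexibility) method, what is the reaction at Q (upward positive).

Remove the prop at Q; the released (primary) structure is a cantilever built in at P.
Downward deflection at the released point Q due to the loads:
  clockwise couple 150 at a = 9.03: M₀a(2L − a)/(2EI) = 11357/EI
Tip deflection under a unit load at Q: L³/(3EI) = 715.6/EI.
Compatibility at Q: δ_0 − R_Q·δ_{QQ} = 0, so R_Q = 11357/715.6 = 15.87 kN.

R_Q = 15.87 kN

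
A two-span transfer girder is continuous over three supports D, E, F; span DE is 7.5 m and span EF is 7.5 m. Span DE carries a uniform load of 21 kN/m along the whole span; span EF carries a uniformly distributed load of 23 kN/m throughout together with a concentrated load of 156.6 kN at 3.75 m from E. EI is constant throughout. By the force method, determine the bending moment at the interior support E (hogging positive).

Insert a hinge at E; M_E is the redundant, and each span becomes simply supported.
End slopes at the hinge E, treating each span as simply supported:
  span DE: UDL 21: wL³/(24EI) = 369.1/EI
  span EF: UDL 23: wL³/(24EI) = 404.3/EI
  span EF: point load 156.6 at a = 3.75: Pab(L + b)/(6LEI) = 550.5/EI
  relative rotation θ_0 = (369.1 + 954.8)/EI = 1324/EI
A unit hogging moment at E produces rotation L₁/(3EI) + L₂/(3EI) = 5/EI.
Slope continuity at E: θ_0 = M_E·5/EI, so M_E = 1324/5 = 264.8 kN·m (hogging).

M_E = 264.8 kN·m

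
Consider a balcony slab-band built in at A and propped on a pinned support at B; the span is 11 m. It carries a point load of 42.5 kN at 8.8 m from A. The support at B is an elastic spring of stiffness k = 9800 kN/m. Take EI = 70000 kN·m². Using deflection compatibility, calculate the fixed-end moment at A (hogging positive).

M_A = 50.09 kN·m

Take the reaction at B as the redundant and release it; the primary structure is a cantilever fixed at A.
Free-end deflection of the primary structure under the applied loading (downward +):
  point load 42.5 at a = 8.8: Pa²(3L − a)/(6EI) = 13275/EI
Tip deflection under a unit load at B: L³/(3EI) = 443.7/EI.
With EI = 70000 kN·m²: δ_0 = 0.18964 m and δ_{BB} = 0.006338 m/kN.
Compatibility — the spring shortens by R_B/k under the reaction it provides: δ_0 − R_B·δ_{BB} = R_B/k. With 1/k = 0.000102 m/kN, R_B = δ_0 / (δ_{BB} + 1/k) = 0.18964 / (0.006338 + 0.000102) = 29.45 kN.
Moment equilibrium about A: M_A = Σ(load moments about A) − R_B·L = 374 − 29.45×11 = 50.09 kN·m.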